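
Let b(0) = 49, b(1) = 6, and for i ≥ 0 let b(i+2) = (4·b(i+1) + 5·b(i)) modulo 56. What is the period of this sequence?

12

Computing terms: b(0) = 49; b(1) = 6; b(2) = 45; b(3) = 42; b(4) = 1; b(5) = 46; b(6) = 21; b(7) = 34; b(8) = 17; b(9) = 14; b(10) = 29; b(11) = 18; b(12) = 49; b(13) = 6.
The sequence repeats with period 12.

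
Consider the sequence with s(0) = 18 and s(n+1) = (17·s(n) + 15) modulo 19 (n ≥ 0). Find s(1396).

We have s(0) = 18; s(1) = 17; s(2) = 0; s(3) = 15; s(4) = 4; s(5) = 7; s(6) = 1; s(7) = 13; s(8) = 8; s(9) = 18.
The sequence repeats with period 9.
(1396 - 0) mod 9 = 1, so s(1396) = s(1) = 17.

17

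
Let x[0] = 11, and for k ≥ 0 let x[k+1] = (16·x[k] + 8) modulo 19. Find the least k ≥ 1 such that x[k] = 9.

4

Computing terms: x[0] = 11; x[1] = 13; x[2] = 7; x[3] = 6; x[4] = 9; x[5] = 0; x[6] = 8; x[7] = 3; x[8] = 18; x[9] = 11.
Since x[9] = x[0] = 11, the sequence is periodic with period 9.
The value 9 first appears (with k ≥ 1) at x[4].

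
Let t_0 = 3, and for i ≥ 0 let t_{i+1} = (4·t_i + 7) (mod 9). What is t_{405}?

3

Computing terms: t_0 = 3,  t_1 = 1,  t_2 = 2,  t_3 = 6,  t_4 = 4,  t_5 = 5,  t_6 = 0,  t_7 = 7,  t_8 = 8,  t_9 = 3.
Since t_9 = t_0 = 3, the sequence is periodic with period 9.
So t_{405} = t_{0 + ((405-0) mod 9)} = t_0 = 3.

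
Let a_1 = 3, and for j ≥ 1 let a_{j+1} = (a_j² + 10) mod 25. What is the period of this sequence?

4

Listing terms: a_1 = 3,  a_2 = 19,  a_3 = 21,  a_4 = 1,  a_5 = 11,  a_6 = 6,  a_7 = 21.
Since a_7 = a_3 = 21, the sequence is eventually periodic: after a pre-period of length 2 it cycles with period 4.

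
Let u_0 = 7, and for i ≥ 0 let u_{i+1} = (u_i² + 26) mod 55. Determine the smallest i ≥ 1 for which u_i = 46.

5

u_0 = 7; u_1 = 20; u_2 = 41; u_3 = 2; u_4 = 30; u_5 = 46; u_6 = 52; u_7 = 35; u_8 = 41.
Since u_8 = u_2 = 41, the sequence is eventually periodic: after a pre-period of length 2 it cycles with period 6.
The value 46 first appears (with i ≥ 1) at u_5.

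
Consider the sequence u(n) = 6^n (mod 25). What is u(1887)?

11

Listing terms: u(0) = 1; u(1) = 6; u(2) = 11; u(3) = 16; u(4) = 21; u(5) = 1.
Since u(5) = u(0) = 1, the sequence is periodic with period 5.
So u(1887) = u(0 + ((1887-0) mod 5)) = u(2) = 11.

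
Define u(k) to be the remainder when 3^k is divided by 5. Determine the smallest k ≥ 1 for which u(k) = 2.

3

We have u(0) = 1, u(1) = 3, u(2) = 4, u(3) = 2, u(4) = 1.
The sequence repeats with period 4.
The value 2 first appears (with k ≥ 1) at u(3).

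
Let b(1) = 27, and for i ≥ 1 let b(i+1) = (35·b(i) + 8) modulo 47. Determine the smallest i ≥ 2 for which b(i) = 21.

b(1) = 27,  b(2) = 13,  b(3) = 40,  b(4) = 45,  b(5) = 32,  b(6) = 0,  b(7) = 8,  b(8) = 6,  b(9) = 30,  b(10) = 24,  b(11) = 2,  b(12) = 31,  b(13) = 12,  b(14) = 5,  b(15) = 42,  b(16) = 21,  b(17) = 38,  b(18) = 22,  b(19) = 26,  b(20) = 25,  b(21) = 37,  b(22) = 34,  b(23) = 23,  b(24) = 14,  b(25) = 28,  b(26) = 1,  b(27) = 43,  b(28) = 9,  b(29) = 41,  b(30) = 33,  b(31) = 35,  b(32) = 11,  b(33) = 17,  b(34) = 39,  b(35) = 10,  b(36) = 29,  b(37) = 36,  b(38) = 46,  b(39) = 20,  b(40) = 3,  b(41) = 19,  b(42) = 15,  b(43) = 16,  b(44) = 4,  b(45) = 7,  b(46) = 18,  b(47) = 27.
Since b(47) = b(1) = 27, the sequence is periodic with period 46.
The value 21 first appears (with i ≥ 2) at b(16).

16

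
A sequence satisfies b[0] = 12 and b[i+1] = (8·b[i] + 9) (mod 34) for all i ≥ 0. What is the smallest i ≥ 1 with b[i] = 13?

b[0] = 12, b[1] = 3, b[2] = 33, b[3] = 1, b[4] = 17, b[5] = 9, b[6] = 13, b[7] = 11, b[8] = 29, b[9] = 3.
Since b[9] = b[1] = 3, the sequence is eventually periodic: after a pre-period of length 1 it cycles with period 8.
The value 13 first appears (with i ≥ 1) at b[6].

6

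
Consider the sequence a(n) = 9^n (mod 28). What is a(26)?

25

Computing terms: a(0) = 1,  a(1) = 9,  a(2) = 25,  a(3) = 1.
The sequence repeats with period 3.
(26 - 0) mod 3 = 2, so a(26) = a(2) = 25.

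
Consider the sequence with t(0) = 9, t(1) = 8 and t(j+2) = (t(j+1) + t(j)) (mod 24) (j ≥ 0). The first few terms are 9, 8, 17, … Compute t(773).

We have t(0) = 9, t(1) = 8, t(2) = 17, t(3) = 1, t(4) = 18, t(5) = 19, t(6) = 13, t(7) = 8, t(8) = 21, t(9) = 5, t(10) = 2, t(11) = 7, t(12) = 9, t(13) = 16, t(14) = 1, t(15) = 17, t(16) = 18, t(17) = 11, t(18) = 5, t(19) = 16, t(20) = 21, t(21) = 13, t(22) = 10, t(23) = 23, t(24) = 9, t(25) = 8.
The sequence repeats with period 24.
So t(773) = t(0 + ((773-0) mod 24)) = t(5) = 19.

19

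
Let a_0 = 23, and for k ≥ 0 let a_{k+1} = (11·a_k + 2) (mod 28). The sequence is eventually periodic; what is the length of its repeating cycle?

3

a_0 = 23, a_1 = 3, a_2 = 7, a_3 = 23.
Since a_3 = a_0 = 23, the sequence is periodic with period 3.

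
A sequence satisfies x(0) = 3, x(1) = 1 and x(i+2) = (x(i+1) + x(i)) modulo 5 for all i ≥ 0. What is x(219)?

Listing terms: x(0) = 3, x(1) = 1, x(2) = 4, x(3) = 0, x(4) = 4, x(5) = 4, x(6) = 3, x(7) = 2, x(8) = 0, x(9) = 2, x(10) = 2, x(11) = 4, x(12) = 1, x(13) = 0, x(14) = 1, x(15) = 1, x(16) = 2, x(17) = 3, x(18) = 0, x(19) = 3, x(20) = 3, x(21) = 1.
The sequence repeats with period 20.
(219 - 0) mod 20 = 19, so x(219) = x(19) = 3.

3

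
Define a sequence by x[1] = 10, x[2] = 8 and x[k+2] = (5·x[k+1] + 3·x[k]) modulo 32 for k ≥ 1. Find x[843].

6

x[1] = 10, x[2] = 8, x[3] = 6, x[4] = 22, x[5] = 0, x[6] = 2, x[7] = 10, x[8] = 24, x[9] = 22, x[10] = 22, x[11] = 16, x[12] = 18, x[13] = 10, x[14] = 8.
The sequence repeats with period 12.
(843 - 1) mod 12 = 2, so x[843] = x[3] = 6.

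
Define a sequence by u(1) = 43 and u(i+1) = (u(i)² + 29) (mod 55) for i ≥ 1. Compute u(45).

38

u(1) = 43,  u(2) = 8,  u(3) = 38,  u(4) = 43.
Since u(4) = u(1) = 43, the sequence is periodic with period 3.
(45 - 1) mod 3 = 2, so u(45) = u(3) = 38.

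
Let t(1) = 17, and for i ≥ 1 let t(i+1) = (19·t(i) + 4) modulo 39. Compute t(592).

35

t(1) = 17; t(2) = 15; t(3) = 16; t(4) = 35; t(5) = 6; t(6) = 1; t(7) = 23; t(8) = 12; t(9) = 37; t(10) = 5; t(11) = 21; t(12) = 13; t(13) = 17.
The sequence repeats with period 12.
(592 - 1) mod 12 = 3, so t(592) = t(4) = 35.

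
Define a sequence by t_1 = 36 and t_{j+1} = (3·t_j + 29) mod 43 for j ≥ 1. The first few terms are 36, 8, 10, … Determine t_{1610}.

t_1 = 36,  t_2 = 8,  t_3 = 10,  t_4 = 16,  t_5 = 34,  t_6 = 2,  t_7 = 35,  t_8 = 5,  t_9 = 1,  t_{10} = 32,  t_{11} = 39,  t_{12} = 17,  t_{13} = 37,  t_{14} = 11,  t_{15} = 19,  t_{16} = 0,  t_{17} = 29,  t_{18} = 30,  t_{19} = 33,  t_{20} = 42,  t_{21} = 26,  t_{22} = 21,  t_{23} = 6,  t_{24} = 4,  t_{25} = 41,  t_{26} = 23,  t_{27} = 12,  t_{28} = 22,  t_{29} = 9,  t_{30} = 13,  t_{31} = 25,  t_{32} = 18,  t_{33} = 40,  t_{34} = 20,  t_{35} = 3,  t_{36} = 38,  t_{37} = 14,  t_{38} = 28,  t_{39} = 27,  t_{40} = 24,  t_{41} = 15,  t_{42} = 31,  t_{43} = 36.
The sequence repeats with period 42.
So t_{1610} = t_{1 + ((1610-1) mod 42)} = t_{14} = 11.

11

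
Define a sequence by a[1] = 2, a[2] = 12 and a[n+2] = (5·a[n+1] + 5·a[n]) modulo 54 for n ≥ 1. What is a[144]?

4

a[1] = 2, a[2] = 12, a[3] = 16, a[4] = 32, a[5] = 24, a[6] = 10, a[7] = 8, a[8] = 36, a[9] = 4, a[10] = 38, a[11] = 48, a[12] = 52, a[13] = 14, a[14] = 6, a[15] = 46, a[16] = 44, a[17] = 18, a[18] = 40, a[19] = 20, a[20] = 30, a[21] = 34, a[22] = 50, a[23] = 42, a[24] = 28, a[25] = 26, a[26] = 0, a[27] = 22, a[28] = 2, a[29] = 12.
Since (a[28], a[29]) = (a[1], a[2]) = (2, 12) (two consecutive terms determine the rest), the sequence is periodic with period 27.
(144 - 1) mod 27 = 8, so a[144] = a[9] = 4.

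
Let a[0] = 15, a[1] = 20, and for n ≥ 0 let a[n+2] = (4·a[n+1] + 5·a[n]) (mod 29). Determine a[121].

19

Computing terms: a[0] = 15; a[1] = 20; a[2] = 10; a[3] = 24; a[4] = 1; a[5] = 8; a[6] = 8; a[7] = 14; a[8] = 9; a[9] = 19; a[10] = 5; a[11] = 28; a[12] = 21; a[13] = 21; a[14] = 15; a[15] = 20.
The sequence repeats with period 14.
So a[121] = a[0 + ((121-0) mod 14)] = a[9] = 19.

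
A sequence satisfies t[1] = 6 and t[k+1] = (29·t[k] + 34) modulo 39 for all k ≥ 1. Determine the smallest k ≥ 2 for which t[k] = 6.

7

Computing terms: t[1] = 6,  t[2] = 13,  t[3] = 21,  t[4] = 19,  t[5] = 0,  t[6] = 34,  t[7] = 6.
Since t[7] = t[1] = 6, the sequence is periodic with period 6.
The value 6 next appears (with k ≥ 2) at t[7].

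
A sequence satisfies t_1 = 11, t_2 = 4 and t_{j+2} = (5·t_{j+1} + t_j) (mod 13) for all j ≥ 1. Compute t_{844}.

We have t_1 = 11, t_2 = 4, t_3 = 5, t_4 = 3, t_5 = 7, t_6 = 12, t_7 = 2, t_8 = 9, t_9 = 8, t_{10} = 10, t_{11} = 6, t_{12} = 1, t_{13} = 11, t_{14} = 4.
Since (t_{13}, t_{14}) = (t_1, t_2) = (11, 4) (two consecutive terms determine the rest), the sequence is periodic with period 12.
So t_{844} = t_{1 + ((844-1) mod 12)} = t_4 = 3.

3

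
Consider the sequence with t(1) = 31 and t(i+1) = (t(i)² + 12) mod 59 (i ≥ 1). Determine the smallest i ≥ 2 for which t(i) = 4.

Computing terms: t(1) = 31, t(2) = 29, t(3) = 27, t(4) = 33, t(5) = 39, t(6) = 58, t(7) = 13, t(8) = 4, t(9) = 28, t(10) = 29.
Since t(10) = t(2) = 29, the sequence is eventually periodic: after a pre-period of length 1 it cycles with period 8.
The value 4 first appears (with i ≥ 2) at t(8).

8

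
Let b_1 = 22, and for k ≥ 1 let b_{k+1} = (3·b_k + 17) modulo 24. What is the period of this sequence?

4

Listing terms: b_1 = 22, b_2 = 11, b_3 = 2, b_4 = 23, b_5 = 14, b_6 = 11.
Since b_6 = b_2 = 11, the sequence is eventually periodic: after a pre-period of length 1 it cycles with period 4.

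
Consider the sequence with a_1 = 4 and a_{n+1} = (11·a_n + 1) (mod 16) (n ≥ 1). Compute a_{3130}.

We have a_1 = 4, a_2 = 13, a_3 = 0, a_4 = 1, a_5 = 12, a_6 = 5, a_7 = 8, a_8 = 9, a_9 = 4.
The sequence repeats with period 8.
(3130 - 1) mod 8 = 1, so a_{3130} = a_2 = 13.

13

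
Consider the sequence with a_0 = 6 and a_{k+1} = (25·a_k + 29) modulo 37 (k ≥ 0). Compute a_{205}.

Listing terms: a_0 = 6,  a_1 = 31,  a_2 = 27,  a_3 = 1,  a_4 = 17,  a_5 = 10,  a_6 = 20,  a_7 = 11,  a_8 = 8,  a_9 = 7,  a_{10} = 19,  a_{11} = 23,  a_{12} = 12,  a_{13} = 33,  a_{14} = 3,  a_{15} = 30,  a_{16} = 2,  a_{17} = 5,  a_{18} = 6.
The sequence repeats with period 18.
So a_{205} = a_{0 + ((205-0) mod 18)} = a_7 = 11.

11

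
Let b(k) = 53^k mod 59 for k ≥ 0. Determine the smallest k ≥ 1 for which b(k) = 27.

20

Listing terms: b(0) = 1,  b(1) = 53,  b(2) = 36,  b(3) = 20,  b(4) = 57,  b(5) = 12,  b(6) = 46,  b(7) = 19,  b(8) = 4,  b(9) = 35,  b(10) = 26,  b(11) = 21,  b(12) = 51,  b(13) = 48,  b(14) = 7,  b(15) = 17,  b(16) = 16,  b(17) = 22,  b(18) = 45,  b(19) = 25,  b(20) = 27,  b(21) = 15,  b(22) = 28,  b(23) = 9,  b(24) = 5,  b(25) = 29,  b(26) = 3,  b(27) = 41,  b(28) = 49,  b(29) = 1.
Since b(29) = b(0) = 1, the sequence is periodic with period 29.
The value 27 first appears (with k ≥ 1) at b(20).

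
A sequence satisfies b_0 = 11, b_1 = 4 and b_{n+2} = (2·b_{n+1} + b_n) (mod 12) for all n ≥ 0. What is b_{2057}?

4

Computing terms: b_0 = 11; b_1 = 4; b_2 = 7; b_3 = 6; b_4 = 7; b_5 = 8; b_6 = 11; b_7 = 6; b_8 = 11; b_9 = 4.
The sequence repeats with period 8.
(2057 - 0) mod 8 = 1, so b_{2057} = b_1 = 4.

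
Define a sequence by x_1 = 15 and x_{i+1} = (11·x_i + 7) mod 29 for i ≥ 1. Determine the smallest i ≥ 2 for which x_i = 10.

We have x_1 = 15, x_2 = 27, x_3 = 14, x_4 = 16, x_5 = 9, x_6 = 19, x_7 = 13, x_8 = 5, x_9 = 4, x_{10} = 22, x_{11} = 17, x_{12} = 20, x_{13} = 24, x_{14} = 10, x_{15} = 1, x_{16} = 18, x_{17} = 2, x_{18} = 0, x_{19} = 7, x_{20} = 26, x_{21} = 3, x_{22} = 11, x_{23} = 12, x_{24} = 23, x_{25} = 28, x_{26} = 25, x_{27} = 21, x_{28} = 6, x_{29} = 15.
The sequence repeats with period 28.
The value 10 first appears (with i ≥ 2) at x_{14}.

14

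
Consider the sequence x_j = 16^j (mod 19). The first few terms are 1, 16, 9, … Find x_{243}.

We have x_0 = 1,  x_1 = 16,  x_2 = 9,  x_3 = 11,  x_4 = 5,  x_5 = 4,  x_6 = 7,  x_7 = 17,  x_8 = 6,  x_9 = 1.
The sequence repeats with period 9.
So x_{243} = x_{0 + ((243-0) mod 9)} = x_0 = 1.

1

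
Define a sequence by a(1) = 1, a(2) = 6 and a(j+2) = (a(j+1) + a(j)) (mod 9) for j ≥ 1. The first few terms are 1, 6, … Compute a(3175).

8

a(1) = 1; a(2) = 6; a(3) = 7; a(4) = 4; a(5) = 2; a(6) = 6; a(7) = 8; a(8) = 5; a(9) = 4; a(10) = 0; a(11) = 4; a(12) = 4; a(13) = 8; a(14) = 3; a(15) = 2; a(16) = 5; a(17) = 7; a(18) = 3; a(19) = 1; a(20) = 4; a(21) = 5; a(22) = 0; a(23) = 5; a(24) = 5; a(25) = 1; a(26) = 6.
Since (a(25), a(26)) = (a(1), a(2)) = (1, 6) (two consecutive terms determine the rest), the sequence is periodic with period 24.
So a(3175) = a(1 + ((3175-1) mod 24)) = a(7) = 8.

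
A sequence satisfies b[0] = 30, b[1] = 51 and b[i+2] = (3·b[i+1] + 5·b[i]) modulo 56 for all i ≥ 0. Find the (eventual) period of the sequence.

12

Listing terms: b[0] = 30,  b[1] = 51,  b[2] = 23,  b[3] = 44,  b[4] = 23,  b[5] = 9,  b[6] = 30,  b[7] = 23,  b[8] = 51,  b[9] = 44,  b[10] = 51,  b[11] = 37,  b[12] = 30,  b[13] = 51.
The sequence repeats with period 12.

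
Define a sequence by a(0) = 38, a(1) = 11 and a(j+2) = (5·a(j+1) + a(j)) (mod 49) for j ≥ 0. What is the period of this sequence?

Listing terms: a(0) = 38,  a(1) = 11,  a(2) = 44,  a(3) = 35,  a(4) = 23,  a(5) = 3,  a(6) = 38,  a(7) = 46,  a(8) = 23,  a(9) = 14,  a(10) = 44,  a(11) = 38,  a(12) = 38,  a(13) = 32,  a(14) = 2,  a(15) = 42,  a(16) = 16,  a(17) = 24,  a(18) = 38,  a(19) = 18,  a(20) = 30,  a(21) = 21,  a(22) = 37,  a(23) = 10,  a(24) = 38,  a(25) = 4,  a(26) = 9,  a(27) = 0,  a(28) = 9,  a(29) = 45,  a(30) = 38,  a(31) = 39,  a(32) = 37,  a(33) = 28,  a(34) = 30,  a(35) = 31,  a(36) = 38,  a(37) = 25,  a(38) = 16,  a(39) = 7,  a(40) = 2,  a(41) = 17,  a(42) = 38,  a(43) = 11.
The sequence repeats with period 42.

42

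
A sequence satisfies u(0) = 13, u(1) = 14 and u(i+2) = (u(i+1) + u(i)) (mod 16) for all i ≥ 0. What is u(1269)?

Listing terms: u(0) = 13; u(1) = 14; u(2) = 11; u(3) = 9; u(4) = 4; u(5) = 13; u(6) = 1; u(7) = 14; u(8) = 15; u(9) = 13; u(10) = 12; u(11) = 9; u(12) = 5; u(13) = 14; u(14) = 3; u(15) = 1; u(16) = 4; u(17) = 5; u(18) = 9; u(19) = 14; u(20) = 7; u(21) = 5; u(22) = 12; u(23) = 1; u(24) = 13; u(25) = 14.
The sequence repeats with period 24.
So u(1269) = u(0 + ((1269-0) mod 24)) = u(21) = 5.

5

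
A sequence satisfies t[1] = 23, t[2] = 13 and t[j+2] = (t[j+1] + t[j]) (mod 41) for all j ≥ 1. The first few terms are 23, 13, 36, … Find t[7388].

16

Computing terms: t[1] = 23,  t[2] = 13,  t[3] = 36,  t[4] = 8,  t[5] = 3,  t[6] = 11,  t[7] = 14,  t[8] = 25,  t[9] = 39,  t[10] = 23,  t[11] = 21,  t[12] = 3,  t[13] = 24,  t[14] = 27,  t[15] = 10,  t[16] = 37,  t[17] = 6,  t[18] = 2,  t[19] = 8,  t[20] = 10,  t[21] = 18,  t[22] = 28,  t[23] = 5,  t[24] = 33,  t[25] = 38,  t[26] = 30,  t[27] = 27,  t[28] = 16,  t[29] = 2,  t[30] = 18,  t[31] = 20,  t[32] = 38,  t[33] = 17,  t[34] = 14,  t[35] = 31,  t[36] = 4,  t[37] = 35,  t[38] = 39,  t[39] = 33,  t[40] = 31,  t[41] = 23,  t[42] = 13.
Since (t[41], t[42]) = (t[1], t[2]) = (23, 13) (two consecutive terms determine the rest), the sequence is periodic with period 40.
So t[7388] = t[1 + ((7388-1) mod 40)] = t[28] = 16.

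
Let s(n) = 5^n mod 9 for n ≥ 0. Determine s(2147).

2

Listing terms: s(0) = 1, s(1) = 5, s(2) = 7, s(3) = 8, s(4) = 4, s(5) = 2, s(6) = 1.
The sequence repeats with period 6.
(2147 - 0) mod 6 = 5, so s(2147) = s(5) = 2.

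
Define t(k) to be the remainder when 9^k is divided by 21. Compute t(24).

15

We have t(0) = 1, t(1) = 9, t(2) = 18, t(3) = 15, t(4) = 9.
Since t(4) = t(1) = 9, the sequence is eventually periodic: after a pre-period of length 1 it cycles with period 3.
For k ≥ 1, t(k) depends only on (k - 1) mod 3. (24 - 1) mod 3 = 2, so t(24) = t(3) = 15.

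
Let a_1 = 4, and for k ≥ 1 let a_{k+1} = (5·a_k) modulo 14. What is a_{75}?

2

Listing terms: a_1 = 4, a_2 = 6, a_3 = 2, a_4 = 10, a_5 = 8, a_6 = 12, a_7 = 4.
Since a_7 = a_1 = 4, the sequence is periodic with period 6.
So a_{75} = a_{1 + ((75-1) mod 6)} = a_3 = 2.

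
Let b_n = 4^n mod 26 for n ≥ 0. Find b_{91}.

Listing terms: b_0 = 1; b_1 = 4; b_2 = 16; b_3 = 12; b_4 = 22; b_5 = 10; b_6 = 14; b_7 = 4.
Since b_7 = b_1 = 4, the sequence is eventually periodic: after a pre-period of length 1 it cycles with period 6.
For n ≥ 1, b_n depends only on (n - 1) mod 6. (91 - 1) mod 6 = 0, so b_{91} = b_1 = 4.

4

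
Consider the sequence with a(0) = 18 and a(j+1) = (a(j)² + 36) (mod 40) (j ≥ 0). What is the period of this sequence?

Listing terms: a(0) = 18; a(1) = 0; a(2) = 36; a(3) = 12; a(4) = 20; a(5) = 36.
Since a(5) = a(2) = 36, the sequence is eventually periodic: after a pre-period of length 2 it cycles with period 3.

3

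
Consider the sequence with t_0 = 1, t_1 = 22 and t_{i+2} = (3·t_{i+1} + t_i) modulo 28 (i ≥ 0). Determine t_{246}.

Computing terms: t_0 = 1; t_1 = 22; t_2 = 11; t_3 = 27; t_4 = 8; t_5 = 23; t_6 = 21; t_7 = 2; t_8 = 27; t_9 = 27; t_{10} = 24; t_{11} = 15; t_{12} = 13; t_{13} = 26; t_{14} = 7; t_{15} = 19; t_{16} = 8; t_{17} = 15; t_{18} = 25; t_{19} = 6; t_{20} = 15; t_{21} = 23; t_{22} = 0; t_{23} = 23; t_{24} = 13; t_{25} = 6; t_{26} = 3; t_{27} = 15; t_{28} = 20; t_{29} = 19; t_{30} = 21; t_{31} = 26; t_{32} = 15; t_{33} = 15; t_{34} = 4; t_{35} = 27; t_{36} = 1; t_{37} = 2; t_{38} = 7; t_{39} = 23; t_{40} = 20; t_{41} = 27; t_{42} = 17; t_{43} = 22; t_{44} = 27; t_{45} = 19; t_{46} = 0; t_{47} = 19; t_{48} = 1; t_{49} = 22.
Since (t_{48}, t_{49}) = (t_0, t_1) = (1, 22) (two consecutive terms determine the rest), the sequence is periodic with period 48.
So t_{246} = t_{0 + ((246-0) mod 48)} = t_6 = 21.

21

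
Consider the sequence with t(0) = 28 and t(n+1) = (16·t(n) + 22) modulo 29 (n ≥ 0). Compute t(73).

Computing terms: t(0) = 28,  t(1) = 6,  t(2) = 2,  t(3) = 25,  t(4) = 16,  t(5) = 17,  t(6) = 4,  t(7) = 28.
Since t(7) = t(0) = 28, the sequence is periodic with period 7.
(73 - 0) mod 7 = 3, so t(73) = t(3) = 25.

25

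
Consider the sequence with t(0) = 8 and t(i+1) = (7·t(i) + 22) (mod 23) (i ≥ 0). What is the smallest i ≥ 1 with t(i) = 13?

20

We have t(0) = 8, t(1) = 9, t(2) = 16, t(3) = 19, t(4) = 17, t(5) = 3, t(6) = 20, t(7) = 1, t(8) = 6, t(9) = 18, t(10) = 10, t(11) = 0, t(12) = 22, t(13) = 15, t(14) = 12, t(15) = 14, t(16) = 5, t(17) = 11, t(18) = 7, t(19) = 2, t(20) = 13, t(21) = 21, t(22) = 8.
The sequence repeats with period 22.
The value 13 first appears (with i ≥ 1) at t(20).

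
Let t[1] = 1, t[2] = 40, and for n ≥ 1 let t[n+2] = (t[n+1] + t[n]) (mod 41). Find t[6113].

Listing terms: t[1] = 1, t[2] = 40, t[3] = 0, t[4] = 40, t[5] = 40, t[6] = 39, t[7] = 38, t[8] = 36, t[9] = 33, t[10] = 28, t[11] = 20, t[12] = 7, t[13] = 27, t[14] = 34, t[15] = 20, t[16] = 13, t[17] = 33, t[18] = 5, t[19] = 38, t[20] = 2, t[21] = 40, t[22] = 1, t[23] = 0, t[24] = 1, t[25] = 1, t[26] = 2, t[27] = 3, t[28] = 5, t[29] = 8, t[30] = 13, t[31] = 21, t[32] = 34, t[33] = 14, t[34] = 7, t[35] = 21, t[36] = 28, t[37] = 8, t[38] = 36, t[39] = 3, t[40] = 39, t[41] = 1, t[42] = 40.
The sequence repeats with period 40.
(6113 - 1) mod 40 = 32, so t[6113] = t[33] = 14.

14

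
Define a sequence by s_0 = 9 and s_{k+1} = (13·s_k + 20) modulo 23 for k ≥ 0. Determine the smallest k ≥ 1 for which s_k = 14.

Computing terms: s_0 = 9,  s_1 = 22,  s_2 = 7,  s_3 = 19,  s_4 = 14,  s_5 = 18,  s_6 = 1,  s_7 = 10,  s_8 = 12,  s_9 = 15,  s_{10} = 8,  s_{11} = 9.
Since s_{11} = s_0 = 9, the sequence is periodic with period 11.
The value 14 first appears (with k ≥ 1) at s_4.

4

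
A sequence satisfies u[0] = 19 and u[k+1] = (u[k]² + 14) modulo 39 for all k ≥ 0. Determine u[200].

14

u[0] = 19; u[1] = 24; u[2] = 5; u[3] = 0; u[4] = 14; u[5] = 15; u[6] = 5.
Since u[6] = u[2] = 5, the sequence is eventually periodic: after a pre-period of length 2 it cycles with period 4.
For k ≥ 2, u[k] depends only on (k - 2) mod 4. (200 - 2) mod 4 = 2, so u[200] = u[4] = 14.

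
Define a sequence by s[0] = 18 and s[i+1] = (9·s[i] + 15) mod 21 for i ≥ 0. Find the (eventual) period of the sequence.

Listing terms: s[0] = 18,  s[1] = 9,  s[2] = 12,  s[3] = 18.
The sequence repeats with period 3.

3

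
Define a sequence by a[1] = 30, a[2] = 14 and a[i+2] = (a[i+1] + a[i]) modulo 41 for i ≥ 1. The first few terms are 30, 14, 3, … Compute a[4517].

26

Computing terms: a[1] = 30; a[2] = 14; a[3] = 3; a[4] = 17; a[5] = 20; a[6] = 37; a[7] = 16; a[8] = 12; a[9] = 28; a[10] = 40; a[11] = 27; a[12] = 26; a[13] = 12; a[14] = 38; a[15] = 9; a[16] = 6; a[17] = 15; a[18] = 21; a[19] = 36; a[20] = 16; a[21] = 11; a[22] = 27; a[23] = 38; a[24] = 24; a[25] = 21; a[26] = 4; a[27] = 25; a[28] = 29; a[29] = 13; a[30] = 1; a[31] = 14; a[32] = 15; a[33] = 29; a[34] = 3; a[35] = 32; a[36] = 35; a[37] = 26; a[38] = 20; a[39] = 5; a[40] = 25; a[41] = 30; a[42] = 14.
Since (a[41], a[42]) = (a[1], a[2]) = (30, 14) (two consecutive terms determine the rest), the sequence is periodic with period 40.
(4517 - 1) mod 40 = 36, so a[4517] = a[37] = 26.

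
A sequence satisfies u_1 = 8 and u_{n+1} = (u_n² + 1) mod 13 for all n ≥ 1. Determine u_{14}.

u_1 = 8; u_2 = 0; u_3 = 1; u_4 = 2; u_5 = 5; u_6 = 0.
Since u_6 = u_2 = 0, the sequence is eventually periodic: after a pre-period of length 1 it cycles with period 4.
For n ≥ 2, u_n depends only on (n - 2) mod 4. (14 - 2) mod 4 = 0, so u_{14} = u_2 = 0.

0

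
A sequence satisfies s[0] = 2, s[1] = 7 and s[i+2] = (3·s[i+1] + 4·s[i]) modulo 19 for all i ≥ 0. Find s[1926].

2

We have s[0] = 2, s[1] = 7, s[2] = 10, s[3] = 1, s[4] = 5, s[5] = 0, s[6] = 1, s[7] = 3, s[8] = 13, s[9] = 13, s[10] = 15, s[11] = 2, s[12] = 9, s[13] = 16, s[14] = 8, s[15] = 12, s[16] = 11, s[17] = 5, s[18] = 2, s[19] = 7.
The sequence repeats with period 18.
So s[1926] = s[0 + ((1926-0) mod 18)] = s[0] = 2.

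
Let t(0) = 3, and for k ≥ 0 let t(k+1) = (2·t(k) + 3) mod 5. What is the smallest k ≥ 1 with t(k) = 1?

2

Listing terms: t(0) = 3; t(1) = 4; t(2) = 1; t(3) = 0; t(4) = 3.
The sequence repeats with period 4.
The value 1 first appears (with k ≥ 1) at t(2).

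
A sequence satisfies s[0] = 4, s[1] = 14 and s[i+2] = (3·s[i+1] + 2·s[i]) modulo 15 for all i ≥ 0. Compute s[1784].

10

We have s[0] = 4; s[1] = 14; s[2] = 5; s[3] = 13; s[4] = 4; s[5] = 8; s[6] = 2; s[7] = 7; s[8] = 10; s[9] = 14; s[10] = 2; s[11] = 4; s[12] = 1; s[13] = 11; s[14] = 5; s[15] = 7; s[16] = 1; s[17] = 2; s[18] = 8; s[19] = 13; s[20] = 10; s[21] = 11; s[22] = 8; s[23] = 1; s[24] = 4; s[25] = 14.
Since (s[24], s[25]) = (s[0], s[1]) = (4, 14) (two consecutive terms determine the rest), the sequence is periodic with period 24.
So s[1784] = s[0 + ((1784-0) mod 24)] = s[8] = 10.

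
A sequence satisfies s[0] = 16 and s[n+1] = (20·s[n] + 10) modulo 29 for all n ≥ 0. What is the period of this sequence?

Listing terms: s[0] = 16; s[1] = 11; s[2] = 27; s[3] = 28; s[4] = 19; s[5] = 13; s[6] = 9; s[7] = 16.
The sequence repeats with period 7.

7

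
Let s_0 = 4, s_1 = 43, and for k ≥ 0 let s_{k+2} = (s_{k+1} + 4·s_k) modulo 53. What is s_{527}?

Listing terms: s_0 = 4,  s_1 = 43,  s_2 = 6,  s_3 = 19,  s_4 = 43,  s_5 = 13,  s_6 = 26,  s_7 = 25,  s_8 = 23,  s_9 = 17,  s_{10} = 3,  s_{11} = 18,  s_{12} = 30,  s_{13} = 49,  s_{14} = 10,  s_{15} = 47,  s_{16} = 34,  s_{17} = 10,  s_{18} = 40,  s_{19} = 27,  s_{20} = 28,  s_{21} = 30,  s_{22} = 36,  s_{23} = 50,  s_{24} = 35,  s_{25} = 23,  s_{26} = 4,  s_{27} = 43.
Since (s_{26}, s_{27}) = (s_0, s_1) = (4, 43) (two consecutive terms determine the rest), the sequence is periodic with period 26.
(527 - 0) mod 26 = 7, so s_{527} = s_7 = 25.

25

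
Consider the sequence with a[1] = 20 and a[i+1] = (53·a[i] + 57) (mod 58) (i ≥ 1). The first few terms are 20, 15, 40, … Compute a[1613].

We have a[1] = 20,  a[2] = 15,  a[3] = 40,  a[4] = 31,  a[5] = 18,  a[6] = 25,  a[7] = 48,  a[8] = 49,  a[9] = 44,  a[10] = 11,  a[11] = 2,  a[12] = 47,  a[13] = 54,  a[14] = 19,  a[15] = 20.
Since a[15] = a[1] = 20, the sequence is periodic with period 14.
So a[1613] = a[1 + ((1613-1) mod 14)] = a[3] = 40.

40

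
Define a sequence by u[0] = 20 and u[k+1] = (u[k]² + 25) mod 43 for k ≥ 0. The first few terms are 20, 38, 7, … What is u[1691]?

u[0] = 20,  u[1] = 38,  u[2] = 7,  u[3] = 31,  u[4] = 40,  u[5] = 34,  u[6] = 20.
The sequence repeats with period 6.
So u[1691] = u[0 + ((1691-0) mod 6)] = u[5] = 34.

34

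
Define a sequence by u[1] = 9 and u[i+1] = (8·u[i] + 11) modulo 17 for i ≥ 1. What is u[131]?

We have u[1] = 9, u[2] = 15, u[3] = 12, u[4] = 5, u[5] = 0, u[6] = 11, u[7] = 14, u[8] = 4, u[9] = 9.
Since u[9] = u[1] = 9, the sequence is periodic with period 8.
(131 - 1) mod 8 = 2, so u[131] = u[3] = 12.

12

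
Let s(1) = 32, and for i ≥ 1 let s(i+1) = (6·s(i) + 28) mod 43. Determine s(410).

Computing terms: s(1) = 32,  s(2) = 5,  s(3) = 15,  s(4) = 32.
Since s(4) = s(1) = 32, the sequence is periodic with period 3.
(410 - 1) mod 3 = 1, so s(410) = s(2) = 5.

5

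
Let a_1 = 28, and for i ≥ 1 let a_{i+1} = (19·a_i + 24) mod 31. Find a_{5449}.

a_1 = 28, a_2 = 29, a_3 = 17, a_4 = 6, a_5 = 14, a_6 = 11, a_7 = 16, a_8 = 18, a_9 = 25, a_{10} = 3, a_{11} = 19, a_{12} = 13, a_{13} = 23, a_{14} = 27, a_{15} = 10, a_{16} = 28.
Since a_{16} = a_1 = 28, the sequence is periodic with period 15.
(5449 - 1) mod 15 = 3, so a_{5449} = a_4 = 6.

6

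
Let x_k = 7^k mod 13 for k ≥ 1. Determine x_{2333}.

11

Listing terms: x_1 = 7,  x_2 = 10,  x_3 = 5,  x_4 = 9,  x_5 = 11,  x_6 = 12,  x_7 = 6,  x_8 = 3,  x_9 = 8,  x_{10} = 4,  x_{11} = 2,  x_{12} = 1,  x_{13} = 7.
Since x_{13} = x_1 = 7, the sequence is periodic with period 12.
So x_{2333} = x_{1 + ((2333-1) mod 12)} = x_5 = 11.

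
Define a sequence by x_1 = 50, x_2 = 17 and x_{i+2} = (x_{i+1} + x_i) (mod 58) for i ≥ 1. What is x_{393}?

21

x_1 = 50,  x_2 = 17,  x_3 = 9,  x_4 = 26,  x_5 = 35,  x_6 = 3,  x_7 = 38,  x_8 = 41,  x_9 = 21,  x_{10} = 4,  x_{11} = 25,  x_{12} = 29,  x_{13} = 54,  x_{14} = 25,  x_{15} = 21,  x_{16} = 46,  x_{17} = 9,  x_{18} = 55,  x_{19} = 6,  x_{20} = 3,  x_{21} = 9,  x_{22} = 12,  x_{23} = 21,  x_{24} = 33,  x_{25} = 54,  x_{26} = 29,  x_{27} = 25,  x_{28} = 54,  x_{29} = 21,  x_{30} = 17,  x_{31} = 38,  x_{32} = 55,  x_{33} = 35,  x_{34} = 32,  x_{35} = 9,  x_{36} = 41,  x_{37} = 50,  x_{38} = 33,  x_{39} = 25,  x_{40} = 0,  x_{41} = 25,  x_{42} = 25,  x_{43} = 50,  x_{44} = 17.
The sequence repeats with period 42.
So x_{393} = x_{1 + ((393-1) mod 42)} = x_{15} = 21.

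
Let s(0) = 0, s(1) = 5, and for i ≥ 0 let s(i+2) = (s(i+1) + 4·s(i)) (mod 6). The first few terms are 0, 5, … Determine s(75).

1

Listing terms: s(0) = 0,  s(1) = 5,  s(2) = 5,  s(3) = 1,  s(4) = 3,  s(5) = 1,  s(6) = 1,  s(7) = 5,  s(8) = 3,  s(9) = 5,  s(10) = 5.
Since (s(9), s(10)) = (s(1), s(2)) = (5, 5) (two consecutive terms determine the rest), the sequence is eventually periodic: after a pre-period of length 1 it cycles with period 8.
For i ≥ 1, s(i) depends only on (i - 1) mod 8. (75 - 1) mod 8 = 2, so s(75) = s(3) = 1.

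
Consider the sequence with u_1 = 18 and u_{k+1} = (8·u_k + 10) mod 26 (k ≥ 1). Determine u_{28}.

Listing terms: u_1 = 18; u_2 = 24; u_3 = 20; u_4 = 14; u_5 = 18.
The sequence repeats with period 4.
So u_{28} = u_{1 + ((28-1) mod 4)} = u_4 = 14.

14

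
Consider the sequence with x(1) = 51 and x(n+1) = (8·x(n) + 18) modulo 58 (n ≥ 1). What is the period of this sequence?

Listing terms: x(1) = 51; x(2) = 20; x(3) = 4; x(4) = 50; x(5) = 12; x(6) = 56; x(7) = 2; x(8) = 34; x(9) = 0; x(10) = 18; x(11) = 46; x(12) = 38; x(13) = 32; x(14) = 42; x(15) = 6; x(16) = 8; x(17) = 24; x(18) = 36; x(19) = 16; x(20) = 30; x(21) = 26; x(22) = 52; x(23) = 28; x(24) = 10; x(25) = 40; x(26) = 48; x(27) = 54; x(28) = 44; x(29) = 22; x(30) = 20.
Since x(30) = x(2) = 20, the sequence is eventually periodic: after a pre-period of length 1 it cycles with period 28.

28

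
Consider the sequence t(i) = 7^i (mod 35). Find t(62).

We have t(1) = 7; t(2) = 14; t(3) = 28; t(4) = 21; t(5) = 7.
The sequence repeats with period 4.
So t(62) = t(1 + ((62-1) mod 4)) = t(2) = 14.

14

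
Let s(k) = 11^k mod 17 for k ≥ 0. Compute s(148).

4

Listing terms: s(0) = 1; s(1) = 11; s(2) = 2; s(3) = 5; s(4) = 4; s(5) = 10; s(6) = 8; s(7) = 3; s(8) = 16; s(9) = 6; s(10) = 15; s(11) = 12; s(12) = 13; s(13) = 7; s(14) = 9; s(15) = 14; s(16) = 1.
Since s(16) = s(0) = 1, the sequence is periodic with period 16.
So s(148) = s(0 + ((148-0) mod 16)) = s(4) = 4.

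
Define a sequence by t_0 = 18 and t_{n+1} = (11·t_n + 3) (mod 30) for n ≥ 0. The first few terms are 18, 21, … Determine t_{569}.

Computing terms: t_0 = 18,  t_1 = 21,  t_2 = 24,  t_3 = 27,  t_4 = 0,  t_5 = 3,  t_6 = 6,  t_7 = 9,  t_8 = 12,  t_9 = 15,  t_{10} = 18.
Since t_{10} = t_0 = 18, the sequence is periodic with period 10.
So t_{569} = t_{0 + ((569-0) mod 10)} = t_9 = 15.

15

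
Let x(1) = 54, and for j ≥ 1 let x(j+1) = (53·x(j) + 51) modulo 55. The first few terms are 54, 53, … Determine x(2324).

51

x(1) = 54,  x(2) = 53,  x(3) = 0,  x(4) = 51,  x(5) = 4,  x(6) = 43,  x(7) = 20,  x(8) = 11,  x(9) = 29,  x(10) = 48,  x(11) = 10,  x(12) = 31,  x(13) = 44,  x(14) = 18,  x(15) = 15,  x(16) = 21,  x(17) = 9,  x(18) = 33,  x(19) = 40,  x(20) = 26,  x(21) = 54.
The sequence repeats with period 20.
(2324 - 1) mod 20 = 3, so x(2324) = x(4) = 51.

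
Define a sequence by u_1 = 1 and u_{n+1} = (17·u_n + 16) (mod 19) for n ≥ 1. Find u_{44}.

Computing terms: u_1 = 1, u_2 = 14, u_3 = 7, u_4 = 2, u_5 = 12, u_6 = 11, u_7 = 13, u_8 = 9, u_9 = 17, u_{10} = 1.
Since u_{10} = u_1 = 1, the sequence is periodic with period 9.
(44 - 1) mod 9 = 7, so u_{44} = u_8 = 9.

9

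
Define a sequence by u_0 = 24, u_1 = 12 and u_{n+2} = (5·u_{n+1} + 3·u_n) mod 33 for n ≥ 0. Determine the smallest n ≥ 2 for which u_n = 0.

2

Listing terms: u_0 = 24, u_1 = 12, u_2 = 0, u_3 = 3, u_4 = 15, u_5 = 18, u_6 = 3, u_7 = 3, u_8 = 24, u_9 = 30, u_{10} = 24, u_{11} = 12.
The sequence repeats with period 10.
The value 0 first appears (with n ≥ 2) at u_2.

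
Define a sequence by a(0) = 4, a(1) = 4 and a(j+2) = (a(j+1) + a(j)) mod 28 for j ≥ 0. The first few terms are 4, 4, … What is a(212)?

Listing terms: a(0) = 4,  a(1) = 4,  a(2) = 8,  a(3) = 12,  a(4) = 20,  a(5) = 4,  a(6) = 24,  a(7) = 0,  a(8) = 24,  a(9) = 24,  a(10) = 20,  a(11) = 16,  a(12) = 8,  a(13) = 24,  a(14) = 4,  a(15) = 0,  a(16) = 4,  a(17) = 4.
Since (a(16), a(17)) = (a(0), a(1)) = (4, 4) (two consecutive terms determine the rest), the sequence is periodic with period 16.
So a(212) = a(0 + ((212-0) mod 16)) = a(4) = 20.

20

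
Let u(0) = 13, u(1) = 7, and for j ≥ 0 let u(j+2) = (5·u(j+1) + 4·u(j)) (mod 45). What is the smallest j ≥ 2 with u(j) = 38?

u(0) = 13; u(1) = 7; u(2) = 42; u(3) = 13; u(4) = 8; u(5) = 2; u(6) = 42; u(7) = 38; u(8) = 43; u(9) = 7; u(10) = 27; u(11) = 28; u(12) = 23; u(13) = 2; u(14) = 12; u(15) = 23; u(16) = 28; u(17) = 7; u(18) = 12; u(19) = 43; u(20) = 38; u(21) = 2; u(22) = 27; u(23) = 8; u(24) = 13; u(25) = 7.
Since (u(24), u(25)) = (u(0), u(1)) = (13, 7) (two consecutive terms determine the rest), the sequence is periodic with period 24.
The value 38 first appears (with j ≥ 2) at u(7).

7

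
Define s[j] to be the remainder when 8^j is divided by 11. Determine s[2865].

Computing terms: s[0] = 1; s[1] = 8; s[2] = 9; s[3] = 6; s[4] = 4; s[5] = 10; s[6] = 3; s[7] = 2; s[8] = 5; s[9] = 7; s[10] = 1.
The sequence repeats with period 10.
(2865 - 0) mod 10 = 5, so s[2865] = s[5] = 10.

10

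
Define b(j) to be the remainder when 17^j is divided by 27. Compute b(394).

10

We have b(1) = 17, b(2) = 19, b(3) = 26, b(4) = 10, b(5) = 8, b(6) = 1, b(7) = 17.
The sequence repeats with period 6.
So b(394) = b(1 + ((394-1) mod 6)) = b(4) = 10.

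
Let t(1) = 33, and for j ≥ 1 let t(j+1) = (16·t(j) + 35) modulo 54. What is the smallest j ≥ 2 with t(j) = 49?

24

We have t(1) = 33, t(2) = 23, t(3) = 25, t(4) = 3, t(5) = 29, t(6) = 13, t(7) = 27, t(8) = 35, t(9) = 1, t(10) = 51, t(11) = 41, t(12) = 43, t(13) = 21, t(14) = 47, t(15) = 31, t(16) = 45, t(17) = 53, t(18) = 19, t(19) = 15, t(20) = 5, t(21) = 7, t(22) = 39, t(23) = 11, t(24) = 49, t(25) = 9, t(26) = 17, t(27) = 37, t(28) = 33.
The sequence repeats with period 27.
The value 49 first appears (with j ≥ 2) at t(24).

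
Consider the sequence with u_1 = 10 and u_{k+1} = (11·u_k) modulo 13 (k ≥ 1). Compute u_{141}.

12

u_1 = 10,  u_2 = 6,  u_3 = 1,  u_4 = 11,  u_5 = 4,  u_6 = 5,  u_7 = 3,  u_8 = 7,  u_9 = 12,  u_{10} = 2,  u_{11} = 9,  u_{12} = 8,  u_{13} = 10.
The sequence repeats with period 12.
(141 - 1) mod 12 = 8, so u_{141} = u_9 = 12.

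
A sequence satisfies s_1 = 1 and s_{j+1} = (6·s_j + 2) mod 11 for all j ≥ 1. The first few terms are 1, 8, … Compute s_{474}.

5

s_1 = 1, s_2 = 8, s_3 = 6, s_4 = 5, s_5 = 10, s_6 = 7, s_7 = 0, s_8 = 2, s_9 = 3, s_{10} = 9, s_{11} = 1.
The sequence repeats with period 10.
(474 - 1) mod 10 = 3, so s_{474} = s_4 = 5.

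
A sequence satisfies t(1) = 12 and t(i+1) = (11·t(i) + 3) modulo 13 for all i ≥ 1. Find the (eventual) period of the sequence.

t(1) = 12; t(2) = 5; t(3) = 6; t(4) = 4; t(5) = 8; t(6) = 0; t(7) = 3; t(8) = 10; t(9) = 9; t(10) = 11; t(11) = 7; t(12) = 2; t(13) = 12.
The sequence repeats with period 12.

12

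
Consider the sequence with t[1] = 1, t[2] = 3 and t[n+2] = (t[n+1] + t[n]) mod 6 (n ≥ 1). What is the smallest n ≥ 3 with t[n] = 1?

4

Listing terms: t[1] = 1; t[2] = 3; t[3] = 4; t[4] = 1; t[5] = 5; t[6] = 0; t[7] = 5; t[8] = 5; t[9] = 4; t[10] = 3; t[11] = 1; t[12] = 4; t[13] = 5; t[14] = 3; t[15] = 2; t[16] = 5; t[17] = 1; t[18] = 0; t[19] = 1; t[20] = 1; t[21] = 2; t[22] = 3; t[23] = 5; t[24] = 2; t[25] = 1; t[26] = 3.
The sequence repeats with period 24.
The value 1 first appears (with n ≥ 3) at t[4].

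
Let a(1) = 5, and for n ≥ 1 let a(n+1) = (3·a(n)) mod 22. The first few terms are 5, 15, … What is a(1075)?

9

Listing terms: a(1) = 5, a(2) = 15, a(3) = 1, a(4) = 3, a(5) = 9, a(6) = 5.
The sequence repeats with period 5.
So a(1075) = a(1 + ((1075-1) mod 5)) = a(5) = 9.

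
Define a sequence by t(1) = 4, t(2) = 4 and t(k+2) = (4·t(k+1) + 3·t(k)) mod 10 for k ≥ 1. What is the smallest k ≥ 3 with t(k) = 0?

5

We have t(1) = 4; t(2) = 4; t(3) = 8; t(4) = 4; t(5) = 0; t(6) = 2; t(7) = 8; t(8) = 8; t(9) = 6; t(10) = 8; t(11) = 0; t(12) = 4; t(13) = 6; t(14) = 6; t(15) = 2; t(16) = 6; t(17) = 0; t(18) = 8; t(19) = 2; t(20) = 2; t(21) = 4; t(22) = 2; t(23) = 0; t(24) = 6; t(25) = 4; t(26) = 4.
The sequence repeats with period 24.
The value 0 first appears (with k ≥ 3) at t(5).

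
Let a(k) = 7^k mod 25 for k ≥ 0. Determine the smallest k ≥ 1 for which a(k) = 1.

Computing terms: a(0) = 1,  a(1) = 7,  a(2) = 24,  a(3) = 18,  a(4) = 1.
The sequence repeats with period 4.
The value 1 next appears (with k ≥ 1) at a(4).

4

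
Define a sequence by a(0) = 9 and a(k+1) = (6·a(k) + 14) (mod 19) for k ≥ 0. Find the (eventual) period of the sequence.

9

We have a(0) = 9, a(1) = 11, a(2) = 4, a(3) = 0, a(4) = 14, a(5) = 3, a(6) = 13, a(7) = 16, a(8) = 15, a(9) = 9.
The sequence repeats with period 9.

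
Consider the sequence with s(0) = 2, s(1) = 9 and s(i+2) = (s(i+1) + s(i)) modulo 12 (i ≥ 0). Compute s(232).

Listing terms: s(0) = 2, s(1) = 9, s(2) = 11, s(3) = 8, s(4) = 7, s(5) = 3, s(6) = 10, s(7) = 1, s(8) = 11, s(9) = 0, s(10) = 11, s(11) = 11, s(12) = 10, s(13) = 9, s(14) = 7, s(15) = 4, s(16) = 11, s(17) = 3, s(18) = 2, s(19) = 5, s(20) = 7, s(21) = 0, s(22) = 7, s(23) = 7, s(24) = 2, s(25) = 9.
Since (s(24), s(25)) = (s(0), s(1)) = (2, 9) (two consecutive terms determine the rest), the sequence is periodic with period 24.
(232 - 0) mod 24 = 16, so s(232) = s(16) = 11.

11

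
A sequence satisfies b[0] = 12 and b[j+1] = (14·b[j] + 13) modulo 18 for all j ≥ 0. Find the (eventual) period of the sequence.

6

We have b[0] = 12, b[1] = 1, b[2] = 9, b[3] = 13, b[4] = 15, b[5] = 7, b[6] = 3, b[7] = 1.
Since b[7] = b[1] = 1, the sequence is eventually periodic: after a pre-period of length 1 it cycles with period 6.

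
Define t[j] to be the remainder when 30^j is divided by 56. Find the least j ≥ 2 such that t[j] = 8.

3

Computing terms: t[1] = 30, t[2] = 4, t[3] = 8, t[4] = 16, t[5] = 32, t[6] = 8.
Since t[6] = t[3] = 8, the sequence is eventually periodic: after a pre-period of length 2 it cycles with period 3.
The value 8 first appears (with j ≥ 2) at t[3].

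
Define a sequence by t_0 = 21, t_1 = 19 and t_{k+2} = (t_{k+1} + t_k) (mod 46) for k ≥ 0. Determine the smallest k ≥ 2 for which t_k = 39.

28

Computing terms: t_0 = 21,  t_1 = 19,  t_2 = 40,  t_3 = 13,  t_4 = 7,  t_5 = 20,  t_6 = 27,  t_7 = 1,  t_8 = 28,  t_9 = 29,  t_{10} = 11,  t_{11} = 40,  t_{12} = 5,  t_{13} = 45,  t_{14} = 4,  t_{15} = 3,  t_{16} = 7,  t_{17} = 10,  t_{18} = 17,  t_{19} = 27,  t_{20} = 44,  t_{21} = 25,  t_{22} = 23,  t_{23} = 2,  t_{24} = 25,  t_{25} = 27,  t_{26} = 6,  t_{27} = 33,  t_{28} = 39,  t_{29} = 26,  t_{30} = 19,  t_{31} = 45,  t_{32} = 18,  t_{33} = 17,  t_{34} = 35,  t_{35} = 6,  t_{36} = 41,  t_{37} = 1,  t_{38} = 42,  t_{39} = 43,  t_{40} = 39,  t_{41} = 36,  t_{42} = 29,  t_{43} = 19,  t_{44} = 2,  t_{45} = 21,  t_{46} = 23,  t_{47} = 44,  t_{48} = 21,  t_{49} = 19.
Since (t_{48}, t_{49}) = (t_0, t_1) = (21, 19) (two consecutive terms determine the rest), the sequence is periodic with period 48.
The value 39 first appears (with k ≥ 2) at t_{28}.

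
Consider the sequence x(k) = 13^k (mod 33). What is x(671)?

13

Listing terms: x(0) = 1,  x(1) = 13,  x(2) = 4,  x(3) = 19,  x(4) = 16,  x(5) = 10,  x(6) = 31,  x(7) = 7,  x(8) = 25,  x(9) = 28,  x(10) = 1.
The sequence repeats with period 10.
(671 - 0) mod 10 = 1, so x(671) = x(1) = 13.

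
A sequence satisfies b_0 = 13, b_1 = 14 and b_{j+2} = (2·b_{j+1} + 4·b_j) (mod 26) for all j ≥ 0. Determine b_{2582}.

16

We have b_0 = 13; b_1 = 14; b_2 = 2; b_3 = 8; b_4 = 24; b_5 = 2; b_6 = 22; b_7 = 0; b_8 = 10; b_9 = 20; b_{10} = 2; b_{11} = 6; b_{12} = 20; b_{13} = 12; b_{14} = 0; b_{15} = 22; b_{16} = 18; b_{17} = 20; b_{18} = 8; b_{19} = 18; b_{20} = 16; b_{21} = 0; b_{22} = 12; b_{23} = 24; b_{24} = 18; b_{25} = 2; b_{26} = 24; b_{27} = 4; b_{28} = 0; b_{29} = 16; b_{30} = 6; b_{31} = 24; b_{32} = 20; b_{33} = 6; b_{34} = 14; b_{35} = 0; b_{36} = 4; b_{37} = 8; b_{38} = 6; b_{39} = 18; b_{40} = 8; b_{41} = 10; b_{42} = 0; b_{43} = 14; b_{44} = 2.
Since (b_{43}, b_{44}) = (b_1, b_2) = (14, 2) (two consecutive terms determine the rest), the sequence is eventually periodic: after a pre-period of length 1 it cycles with period 42.
For j ≥ 1, b_j depends only on (j - 1) mod 42. (2582 - 1) mod 42 = 19, so b_{2582} = b_{20} = 16.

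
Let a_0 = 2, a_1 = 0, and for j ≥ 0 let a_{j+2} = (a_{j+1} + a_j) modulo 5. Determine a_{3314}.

Computing terms: a_0 = 2, a_1 = 0, a_2 = 2, a_3 = 2, a_4 = 4, a_5 = 1, a_6 = 0, a_7 = 1, a_8 = 1, a_9 = 2, a_{10} = 3, a_{11} = 0, a_{12} = 3, a_{13} = 3, a_{14} = 1, a_{15} = 4, a_{16} = 0, a_{17} = 4, a_{18} = 4, a_{19} = 3, a_{20} = 2, a_{21} = 0.
The sequence repeats with period 20.
(3314 - 0) mod 20 = 14, so a_{3314} = a_{14} = 1.

1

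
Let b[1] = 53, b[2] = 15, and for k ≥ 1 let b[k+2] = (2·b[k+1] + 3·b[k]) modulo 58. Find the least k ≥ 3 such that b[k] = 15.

Computing terms: b[1] = 53; b[2] = 15; b[3] = 15; b[4] = 17; b[5] = 21; b[6] = 35; b[7] = 17; b[8] = 23; b[9] = 39; b[10] = 31; b[11] = 5; b[12] = 45; b[13] = 47; b[14] = 55; b[15] = 19; b[16] = 29; b[17] = 57; b[18] = 27; b[19] = 51; b[20] = 9; b[21] = 55; b[22] = 21; b[23] = 33; b[24] = 13; b[25] = 9; b[26] = 57; b[27] = 25; b[28] = 47; b[29] = 53; b[30] = 15.
The sequence repeats with period 28.
The value 15 first appears (with k ≥ 3) at b[3].

3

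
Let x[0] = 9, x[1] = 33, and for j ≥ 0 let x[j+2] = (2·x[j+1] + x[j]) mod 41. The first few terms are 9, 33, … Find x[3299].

15

We have x[0] = 9; x[1] = 33; x[2] = 34; x[3] = 19; x[4] = 31; x[5] = 40; x[6] = 29; x[7] = 16; x[8] = 20; x[9] = 15; x[10] = 9; x[11] = 33.
Since (x[10], x[11]) = (x[0], x[1]) = (9, 33) (two consecutive terms determine the rest), the sequence is periodic with period 10.
So x[3299] = x[0 + ((3299-0) mod 10)] = x[9] = 15.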